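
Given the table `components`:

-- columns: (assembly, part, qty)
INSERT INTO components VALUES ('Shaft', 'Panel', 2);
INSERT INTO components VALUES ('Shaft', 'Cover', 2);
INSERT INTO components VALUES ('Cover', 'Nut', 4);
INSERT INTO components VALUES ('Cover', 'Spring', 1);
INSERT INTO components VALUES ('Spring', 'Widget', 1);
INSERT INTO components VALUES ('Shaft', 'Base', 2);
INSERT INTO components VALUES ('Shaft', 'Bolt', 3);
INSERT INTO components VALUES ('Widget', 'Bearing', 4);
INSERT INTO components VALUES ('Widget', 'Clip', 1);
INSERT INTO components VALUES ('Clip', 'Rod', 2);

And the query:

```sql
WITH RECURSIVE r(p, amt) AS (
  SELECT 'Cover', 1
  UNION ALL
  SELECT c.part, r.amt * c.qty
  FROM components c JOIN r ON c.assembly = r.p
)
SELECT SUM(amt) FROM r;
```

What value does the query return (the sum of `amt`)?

14

Base: (Cover, amt=1).
Iteration 1: components of {Cover} -> Nut = 1*4 = 4, Spring = 1*1 = 1.
Iteration 2: components of {Nut,Spring} -> Widget = 1*1 = 1.
Iteration 3: components of {Widget} -> Bearing = 1*4 = 4, Clip = 1*1 = 1.
Iteration 4: components of {Bearing,Clip} -> Rod = 1*2 = 2.
Iteration 5: no further components; recursion stops.
SUM(amt) = 1 + 4 + 1 + 1 + 4 + 1 + 2 = 14.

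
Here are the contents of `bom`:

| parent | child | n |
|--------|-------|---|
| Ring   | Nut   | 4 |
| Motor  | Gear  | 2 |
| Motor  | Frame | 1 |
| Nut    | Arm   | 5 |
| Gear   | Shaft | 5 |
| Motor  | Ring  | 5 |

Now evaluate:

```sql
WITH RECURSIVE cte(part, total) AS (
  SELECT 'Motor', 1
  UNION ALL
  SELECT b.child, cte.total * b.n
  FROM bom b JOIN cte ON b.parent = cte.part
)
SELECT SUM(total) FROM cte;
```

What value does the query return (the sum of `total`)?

139

Base: (Motor, total=1).
Iteration 1: components of {Motor} -> Frame = 1*1 = 1, Gear = 1*2 = 2, Ring = 1*5 = 5.
Iteration 2: components of {Frame,Gear,Ring} -> Nut = 5*4 = 20, Shaft = 2*5 = 10.
Iteration 3: components of {Nut,Shaft} -> Arm = 20*5 = 100.
Iteration 4: no further components; recursion stops.
SUM(total) = 1 + 5 + 2 + 1 + 20 + 10 + 100 = 139.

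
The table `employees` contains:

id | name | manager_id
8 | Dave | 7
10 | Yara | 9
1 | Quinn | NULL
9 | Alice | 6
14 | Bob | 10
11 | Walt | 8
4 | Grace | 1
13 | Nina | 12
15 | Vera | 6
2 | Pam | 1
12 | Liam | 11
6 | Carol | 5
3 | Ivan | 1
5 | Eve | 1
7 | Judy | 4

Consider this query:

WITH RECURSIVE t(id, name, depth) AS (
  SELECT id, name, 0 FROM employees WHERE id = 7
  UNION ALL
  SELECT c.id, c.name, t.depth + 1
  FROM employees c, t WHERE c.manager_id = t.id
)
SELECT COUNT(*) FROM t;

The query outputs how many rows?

5

Base: id=7 (Judy) at depth 0.
Iteration 1: rows with manager_id in {7} -> Dave (id 8, depth 1).
Iteration 2: rows with manager_id in {8} -> Walt (id 11, depth 2).
Iteration 3: rows with manager_id in {11} -> Liam (id 12, depth 3).
Iteration 4: rows with manager_id in {12} -> Nina (id 13, depth 4).
Iteration 5: no rows with manager_id in {13}; recursion stops.
Total rows emitted: 5.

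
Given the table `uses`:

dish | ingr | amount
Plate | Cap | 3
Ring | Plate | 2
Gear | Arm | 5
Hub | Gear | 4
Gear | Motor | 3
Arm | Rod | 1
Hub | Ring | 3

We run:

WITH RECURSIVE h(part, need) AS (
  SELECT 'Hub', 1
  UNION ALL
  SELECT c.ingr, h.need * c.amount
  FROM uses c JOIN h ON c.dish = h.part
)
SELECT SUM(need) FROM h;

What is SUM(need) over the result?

84

Base: (Hub, need=1).
Iteration 1: components of {Hub} -> Gear = 1*4 = 4, Ring = 1*3 = 3.
Iteration 2: components of {Gear,Ring} -> Arm = 4*5 = 20, Motor = 4*3 = 12, Plate = 3*2 = 6.
Iteration 3: components of {Arm,Motor,Plate} -> Cap = 6*3 = 18, Rod = 20*1 = 20.
Iteration 4: no further components; recursion stops.
SUM(need) = 1 + 3 + 4 + 6 + 20 + 12 + 18 + 20 = 84.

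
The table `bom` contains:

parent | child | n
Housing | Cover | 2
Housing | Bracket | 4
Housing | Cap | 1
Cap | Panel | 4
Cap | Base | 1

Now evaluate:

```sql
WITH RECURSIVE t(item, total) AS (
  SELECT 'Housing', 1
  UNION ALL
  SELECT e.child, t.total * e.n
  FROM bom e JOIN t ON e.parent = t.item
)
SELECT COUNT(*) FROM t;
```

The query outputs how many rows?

Base: (Housing, total=1).
Iteration 1: components of {Housing} -> Bracket = 1*4 = 4, Cap = 1*1 = 1, Cover = 1*2 = 2.
Iteration 2: components of {Bracket,Cap,Cover} -> Base = 1*1 = 1, Panel = 1*4 = 4.
Iteration 3: no further components; recursion stops.
Total rows emitted: 6.

6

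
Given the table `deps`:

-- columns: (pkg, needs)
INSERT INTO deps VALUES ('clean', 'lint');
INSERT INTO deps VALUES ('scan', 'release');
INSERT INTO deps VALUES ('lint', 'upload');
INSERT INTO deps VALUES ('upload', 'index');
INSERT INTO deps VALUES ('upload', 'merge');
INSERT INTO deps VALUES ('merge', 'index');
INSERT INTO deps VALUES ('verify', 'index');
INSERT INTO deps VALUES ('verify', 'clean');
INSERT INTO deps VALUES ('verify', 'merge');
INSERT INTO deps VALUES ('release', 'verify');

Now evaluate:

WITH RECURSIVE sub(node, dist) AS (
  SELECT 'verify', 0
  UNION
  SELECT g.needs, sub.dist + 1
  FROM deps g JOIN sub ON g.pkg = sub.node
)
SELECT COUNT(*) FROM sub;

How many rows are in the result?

Base: (verify, dist=0).
Iteration 1: edges from {verify} -> (clean, dist=1), (index, dist=1), (merge, dist=1).
Iteration 2: edges from {clean,index,merge} -> (index, dist=2), (lint, dist=2).
Iteration 3: edges from {index,lint} -> (upload, dist=3).
Iteration 4: edges from {upload} -> (index, dist=4), (merge, dist=4).
Iteration 5: edges from {index,merge} -> (index, dist=5).
Iteration 6: no outgoing edges from {index}; recursion stops.
Total rows emitted: 10.

10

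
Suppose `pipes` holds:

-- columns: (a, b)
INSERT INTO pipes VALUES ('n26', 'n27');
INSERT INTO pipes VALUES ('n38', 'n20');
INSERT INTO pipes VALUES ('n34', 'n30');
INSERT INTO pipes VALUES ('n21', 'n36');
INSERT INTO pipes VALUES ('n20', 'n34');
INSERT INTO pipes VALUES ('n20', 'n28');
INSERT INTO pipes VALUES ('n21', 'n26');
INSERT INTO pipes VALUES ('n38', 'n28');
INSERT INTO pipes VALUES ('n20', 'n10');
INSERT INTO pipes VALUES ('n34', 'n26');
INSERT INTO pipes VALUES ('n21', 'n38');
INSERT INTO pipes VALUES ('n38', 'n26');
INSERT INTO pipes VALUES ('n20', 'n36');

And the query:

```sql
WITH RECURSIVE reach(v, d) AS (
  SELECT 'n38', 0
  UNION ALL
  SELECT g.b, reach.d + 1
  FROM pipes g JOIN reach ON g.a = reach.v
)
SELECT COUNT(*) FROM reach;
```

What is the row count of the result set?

Base: (n38, d=0).
Iteration 1: edges from {n38} -> (n20, d=1), (n26, d=1), (n28, d=1).
Iteration 2: edges from {n20,n26,n28} -> (n10, d=2), (n27, d=2), (n28, d=2), (n34, d=2), (n36, d=2).
Iteration 3: edges from {n10,n27,n28,n34,n36} -> (n26, d=3), (n30, d=3).
Iteration 4: edges from {n26,n30} -> (n27, d=4).
Iteration 5: no outgoing edges from {n27}; recursion stops.
Total rows emitted: 12.

12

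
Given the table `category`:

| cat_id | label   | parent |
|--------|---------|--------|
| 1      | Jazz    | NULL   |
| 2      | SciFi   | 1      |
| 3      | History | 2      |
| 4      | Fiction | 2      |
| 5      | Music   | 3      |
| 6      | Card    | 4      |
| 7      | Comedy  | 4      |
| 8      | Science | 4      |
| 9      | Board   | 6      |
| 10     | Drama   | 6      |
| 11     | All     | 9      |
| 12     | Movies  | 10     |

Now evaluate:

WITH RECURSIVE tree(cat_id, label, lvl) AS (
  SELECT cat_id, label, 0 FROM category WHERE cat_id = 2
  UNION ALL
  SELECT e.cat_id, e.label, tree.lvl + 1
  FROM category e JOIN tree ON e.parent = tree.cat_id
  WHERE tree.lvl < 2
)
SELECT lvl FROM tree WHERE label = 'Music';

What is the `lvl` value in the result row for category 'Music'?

Base: cat_id=2 (SciFi) at lvl 0.
Iteration 1: rows with parent in {2} -> History (id 3, lvl 1), Fiction (id 4, lvl 1).
Iteration 2: rows with parent in {3,4} -> Music (id 5, lvl 2), Card (id 6, lvl 2), Comedy (id 7, lvl 2), Science (id 8, lvl 2).
Iteration 3: lvl < 2 fails for all current rows; recursion stops.

2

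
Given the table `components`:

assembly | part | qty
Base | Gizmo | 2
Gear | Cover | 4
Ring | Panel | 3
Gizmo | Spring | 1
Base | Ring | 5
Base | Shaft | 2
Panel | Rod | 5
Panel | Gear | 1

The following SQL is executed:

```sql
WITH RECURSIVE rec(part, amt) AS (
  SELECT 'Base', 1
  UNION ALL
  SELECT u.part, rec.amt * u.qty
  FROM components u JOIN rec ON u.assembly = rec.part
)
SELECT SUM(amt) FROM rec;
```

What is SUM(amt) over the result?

Base: (Base, amt=1).
Iteration 1: components of {Base} -> Gizmo = 1*2 = 2, Ring = 1*5 = 5, Shaft = 1*2 = 2.
Iteration 2: components of {Gizmo,Ring,Shaft} -> Panel = 5*3 = 15, Spring = 2*1 = 2.
Iteration 3: components of {Panel,Spring} -> Gear = 15*1 = 15, Rod = 15*5 = 75.
Iteration 4: components of {Gear,Rod} -> Cover = 15*4 = 60.
Iteration 5: no further components; recursion stops.
SUM(amt) = 1 + 2 + 5 + 2 + 2 + 15 + 15 + 75 + 60 = 177.

177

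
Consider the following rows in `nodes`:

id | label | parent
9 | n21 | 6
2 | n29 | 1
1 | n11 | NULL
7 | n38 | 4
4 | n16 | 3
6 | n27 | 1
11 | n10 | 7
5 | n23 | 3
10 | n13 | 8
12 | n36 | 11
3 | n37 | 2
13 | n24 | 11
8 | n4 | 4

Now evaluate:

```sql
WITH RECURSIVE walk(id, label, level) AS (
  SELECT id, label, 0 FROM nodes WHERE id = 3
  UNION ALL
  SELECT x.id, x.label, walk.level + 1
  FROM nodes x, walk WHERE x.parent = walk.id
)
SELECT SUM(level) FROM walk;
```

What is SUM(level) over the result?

20

Base: id=3 (n37) at level 0.
Iteration 1: rows with parent in {3} -> n16 (id 4, level 1), n23 (id 5, level 1).
Iteration 2: rows with parent in {4,5} -> n38 (id 7, level 2), n4 (id 8, level 2).
Iteration 3: rows with parent in {7,8} -> n13 (id 10, level 3), n10 (id 11, level 3).
Iteration 4: rows with parent in {10,11} -> n36 (id 12, level 4), n24 (id 13, level 4).
Iteration 5: no rows with parent in {12,13}; recursion stops.
SUM(level) = 0 + 1 + 1 + 2 + 2 + 3 + 3 + 4 + 4 = 20.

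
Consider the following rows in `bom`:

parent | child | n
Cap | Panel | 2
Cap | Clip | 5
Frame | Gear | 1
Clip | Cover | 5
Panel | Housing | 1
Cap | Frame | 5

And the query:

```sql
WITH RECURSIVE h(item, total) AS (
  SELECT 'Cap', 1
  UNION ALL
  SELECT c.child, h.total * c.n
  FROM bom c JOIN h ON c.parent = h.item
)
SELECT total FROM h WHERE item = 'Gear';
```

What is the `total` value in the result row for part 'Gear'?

5

Base: (Cap, total=1).
Iteration 1: components of {Cap} -> Clip = 1*5 = 5, Frame = 1*5 = 5, Panel = 1*2 = 2.
Iteration 2: components of {Clip,Frame,Panel} -> Cover = 5*5 = 25, Gear = 5*1 = 5, Housing = 2*1 = 2.
Iteration 3: no further components; recursion stops.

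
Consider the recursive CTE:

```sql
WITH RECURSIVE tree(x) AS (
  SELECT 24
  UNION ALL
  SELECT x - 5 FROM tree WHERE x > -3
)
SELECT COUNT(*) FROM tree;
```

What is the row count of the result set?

Base: x=24.
Iteration 1: 24 > -3 holds -> x = 24 - 5 = 19.
Iteration 2: 19 > -3 holds -> x = 19 - 5 = 14.
Iteration 3: 14 > -3 holds -> x = 14 - 5 = 9.
Iteration 4: 9 > -3 holds -> x = 9 - 5 = 4.
Iteration 5: 4 > -3 holds -> x = 4 - 5 = -1.
Iteration 6: -1 > -3 holds -> x = -1 - 5 = -6.
Iteration 7: -6 > -3 fails; recursion stops.
Total rows emitted: 7.

7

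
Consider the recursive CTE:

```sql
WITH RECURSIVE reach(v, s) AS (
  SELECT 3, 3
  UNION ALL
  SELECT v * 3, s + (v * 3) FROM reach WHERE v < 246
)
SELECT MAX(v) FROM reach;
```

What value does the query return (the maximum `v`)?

729

Base: v=3, s=3.
Iteration 1: 3 < 246 holds -> v = 3 * 3 = 9, s = 3 + 9 = 12.
Iteration 2: 9 < 246 holds -> v = 9 * 3 = 27, s = 12 + 27 = 39.
Iteration 3: 27 < 246 holds -> v = 27 * 3 = 81, s = 39 + 81 = 120.
Iteration 4: 81 < 246 holds -> v = 81 * 3 = 243, s = 120 + 243 = 363.
Iteration 5: 243 < 246 holds -> v = 243 * 3 = 729, s = 363 + 729 = 1092.
Iteration 6: 729 < 246 fails; recursion stops.
v values: 3, 9, 27, 81, 243, 729; the maximum is 729.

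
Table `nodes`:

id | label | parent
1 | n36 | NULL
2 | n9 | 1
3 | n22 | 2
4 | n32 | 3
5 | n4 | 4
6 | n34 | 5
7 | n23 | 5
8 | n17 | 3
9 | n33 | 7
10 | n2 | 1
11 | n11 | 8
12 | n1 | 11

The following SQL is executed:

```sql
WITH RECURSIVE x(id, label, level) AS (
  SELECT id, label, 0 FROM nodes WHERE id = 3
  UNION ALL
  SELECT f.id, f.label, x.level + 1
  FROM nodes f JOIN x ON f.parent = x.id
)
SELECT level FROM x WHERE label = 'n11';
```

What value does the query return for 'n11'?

2

Base: id=3 (n22) at level 0.
Iteration 1: rows with parent in {3} -> n32 (id 4, level 1), n17 (id 8, level 1).
Iteration 2: rows with parent in {4,8} -> n4 (id 5, level 2), n11 (id 11, level 2).
Iteration 3: rows with parent in {5,11} -> n34 (id 6, level 3), n23 (id 7, level 3), n1 (id 12, level 3).
Iteration 4: rows with parent in {6,7,12} -> n33 (id 9, level 4).
Iteration 5: no rows with parent in {9}; recursion stops.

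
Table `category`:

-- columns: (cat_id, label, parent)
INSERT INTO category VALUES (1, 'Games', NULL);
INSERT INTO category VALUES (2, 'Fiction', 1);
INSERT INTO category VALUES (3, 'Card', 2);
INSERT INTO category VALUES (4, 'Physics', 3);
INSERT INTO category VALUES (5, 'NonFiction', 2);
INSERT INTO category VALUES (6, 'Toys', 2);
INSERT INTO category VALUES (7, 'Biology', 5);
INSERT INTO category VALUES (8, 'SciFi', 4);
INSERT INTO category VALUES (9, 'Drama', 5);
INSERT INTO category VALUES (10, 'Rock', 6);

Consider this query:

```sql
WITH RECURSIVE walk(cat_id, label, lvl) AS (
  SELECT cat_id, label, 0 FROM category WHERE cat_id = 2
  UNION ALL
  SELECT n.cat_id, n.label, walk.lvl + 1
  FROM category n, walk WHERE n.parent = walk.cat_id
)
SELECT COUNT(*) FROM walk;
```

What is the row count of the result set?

9

Base: cat_id=2 (Fiction) at lvl 0.
Iteration 1: rows with parent in {2} -> Card (id 3, lvl 1), NonFiction (id 5, lvl 1), Toys (id 6, lvl 1).
Iteration 2: rows with parent in {3,5,6} -> Physics (id 4, lvl 2), Biology (id 7, lvl 2), Drama (id 9, lvl 2), Rock (id 10, lvl 2).
Iteration 3: rows with parent in {4,7,9,10} -> SciFi (id 8, lvl 3).
Iteration 4: no rows with parent in {8}; recursion stops.
Total rows emitted: 9.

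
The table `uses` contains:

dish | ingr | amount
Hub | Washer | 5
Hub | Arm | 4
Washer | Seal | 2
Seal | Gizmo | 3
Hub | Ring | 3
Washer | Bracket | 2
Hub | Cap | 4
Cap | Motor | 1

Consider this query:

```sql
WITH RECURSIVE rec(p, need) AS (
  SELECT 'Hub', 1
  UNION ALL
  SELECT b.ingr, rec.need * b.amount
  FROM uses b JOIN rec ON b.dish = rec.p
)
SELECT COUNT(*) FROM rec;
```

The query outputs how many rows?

Base: (Hub, need=1).
Iteration 1: components of {Hub} -> Arm = 1*4 = 4, Cap = 1*4 = 4, Ring = 1*3 = 3, Washer = 1*5 = 5.
Iteration 2: components of {Arm,Cap,Ring,Washer} -> Bracket = 5*2 = 10, Motor = 4*1 = 4, Seal = 5*2 = 10.
Iteration 3: components of {Bracket,Motor,Seal} -> Gizmo = 10*3 = 30.
Iteration 4: no further components; recursion stops.
Total rows emitted: 9.

9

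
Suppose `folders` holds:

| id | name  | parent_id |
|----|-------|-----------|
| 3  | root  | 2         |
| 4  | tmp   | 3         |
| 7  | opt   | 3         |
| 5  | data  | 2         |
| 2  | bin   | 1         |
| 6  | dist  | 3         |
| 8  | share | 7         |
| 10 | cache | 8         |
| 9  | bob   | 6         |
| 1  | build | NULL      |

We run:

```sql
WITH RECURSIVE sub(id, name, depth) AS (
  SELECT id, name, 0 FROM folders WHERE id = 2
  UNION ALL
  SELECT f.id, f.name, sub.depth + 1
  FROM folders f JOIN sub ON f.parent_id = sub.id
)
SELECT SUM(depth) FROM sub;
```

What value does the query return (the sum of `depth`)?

Base: id=2 (bin) at depth 0.
Iteration 1: rows with parent_id in {2} -> root (id 3, depth 1), data (id 5, depth 1).
Iteration 2: rows with parent_id in {3,5} -> tmp (id 4, depth 2), dist (id 6, depth 2), opt (id 7, depth 2).
Iteration 3: rows with parent_id in {4,6,7} -> share (id 8, depth 3), bob (id 9, depth 3).
Iteration 4: rows with parent_id in {8,9} -> cache (id 10, depth 4).
Iteration 5: no rows with parent_id in {10}; recursion stops.
SUM(depth) = 0 + 1 + 1 + 2 + 2 + 2 + 3 + 3 + 4 = 18.

18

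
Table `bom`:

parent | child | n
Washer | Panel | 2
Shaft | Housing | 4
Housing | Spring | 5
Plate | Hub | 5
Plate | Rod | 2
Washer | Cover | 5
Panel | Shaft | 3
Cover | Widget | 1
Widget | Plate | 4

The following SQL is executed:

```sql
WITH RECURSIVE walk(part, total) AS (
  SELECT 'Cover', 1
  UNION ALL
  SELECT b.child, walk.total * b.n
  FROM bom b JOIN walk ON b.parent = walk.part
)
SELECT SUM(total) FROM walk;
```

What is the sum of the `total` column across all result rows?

Base: (Cover, total=1).
Iteration 1: components of {Cover} -> Widget = 1*1 = 1.
Iteration 2: components of {Widget} -> Plate = 1*4 = 4.
Iteration 3: components of {Plate} -> Hub = 4*5 = 20, Rod = 4*2 = 8.
Iteration 4: no further components; recursion stops.
SUM(total) = 1 + 1 + 4 + 20 + 8 = 34.

34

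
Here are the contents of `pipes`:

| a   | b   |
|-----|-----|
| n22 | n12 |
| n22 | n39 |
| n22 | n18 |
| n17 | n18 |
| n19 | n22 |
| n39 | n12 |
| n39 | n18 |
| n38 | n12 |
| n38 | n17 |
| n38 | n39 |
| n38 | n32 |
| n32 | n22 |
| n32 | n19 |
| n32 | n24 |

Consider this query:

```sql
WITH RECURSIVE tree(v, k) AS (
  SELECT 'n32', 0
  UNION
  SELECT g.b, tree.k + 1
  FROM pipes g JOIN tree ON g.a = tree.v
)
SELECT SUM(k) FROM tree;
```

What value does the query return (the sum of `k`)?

28

Base: (n32, k=0).
Iteration 1: edges from {n32} -> (n19, k=1), (n22, k=1), (n24, k=1).
Iteration 2: edges from {n19,n22,n24} -> (n12, k=2), (n18, k=2), (n22, k=2), (n39, k=2).
Iteration 3: edges from {n12,n18,n22,n39} -> (n12, k=3), (n18, k=3), (n39, k=3). [UNION drops 2 duplicate row(s)]
Iteration 4: edges from {n12,n18,n39} -> (n12, k=4), (n18, k=4).
Iteration 5: no outgoing edges from {n12,n18}; recursion stops.
SUM(k) = 0 + 1 + 1 + 1 + 2 + 2 + 2 + 2 + 3 + 3 + 3 + 4 + 4 = 28.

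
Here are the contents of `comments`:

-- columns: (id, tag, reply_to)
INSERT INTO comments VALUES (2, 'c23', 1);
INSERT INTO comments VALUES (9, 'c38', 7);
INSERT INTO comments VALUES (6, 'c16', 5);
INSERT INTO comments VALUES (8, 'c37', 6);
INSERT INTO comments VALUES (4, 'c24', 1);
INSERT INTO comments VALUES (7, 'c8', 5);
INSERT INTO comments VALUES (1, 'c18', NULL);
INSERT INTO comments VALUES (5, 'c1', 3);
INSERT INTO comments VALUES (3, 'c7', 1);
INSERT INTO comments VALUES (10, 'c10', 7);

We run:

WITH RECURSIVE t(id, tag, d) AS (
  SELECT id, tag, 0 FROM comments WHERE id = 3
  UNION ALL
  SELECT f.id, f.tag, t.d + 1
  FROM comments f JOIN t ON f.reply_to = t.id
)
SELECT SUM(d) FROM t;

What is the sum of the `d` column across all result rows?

Base: id=3 (c7) at d 0.
Iteration 1: rows with reply_to in {3} -> c1 (id 5, d 1).
Iteration 2: rows with reply_to in {5} -> c16 (id 6, d 2), c8 (id 7, d 2).
Iteration 3: rows with reply_to in {6,7} -> c37 (id 8, d 3), c38 (id 9, d 3), c10 (id 10, d 3).
Iteration 4: no rows with reply_to in {8,9,10}; recursion stops.
SUM(d) = 0 + 1 + 2 + 2 + 3 + 3 + 3 = 14.

14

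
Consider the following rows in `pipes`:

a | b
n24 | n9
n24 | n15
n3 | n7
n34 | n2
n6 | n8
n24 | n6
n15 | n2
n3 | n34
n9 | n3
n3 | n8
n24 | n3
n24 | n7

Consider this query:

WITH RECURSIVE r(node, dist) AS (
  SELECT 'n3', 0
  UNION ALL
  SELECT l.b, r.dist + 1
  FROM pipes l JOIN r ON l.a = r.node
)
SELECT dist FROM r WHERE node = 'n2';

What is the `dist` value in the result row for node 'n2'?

Base: (n3, dist=0).
Iteration 1: edges from {n3} -> (n34, dist=1), (n7, dist=1), (n8, dist=1).
Iteration 2: edges from {n34,n7,n8} -> (n2, dist=2).
Iteration 3: no outgoing edges from {n2}; recursion stops.

2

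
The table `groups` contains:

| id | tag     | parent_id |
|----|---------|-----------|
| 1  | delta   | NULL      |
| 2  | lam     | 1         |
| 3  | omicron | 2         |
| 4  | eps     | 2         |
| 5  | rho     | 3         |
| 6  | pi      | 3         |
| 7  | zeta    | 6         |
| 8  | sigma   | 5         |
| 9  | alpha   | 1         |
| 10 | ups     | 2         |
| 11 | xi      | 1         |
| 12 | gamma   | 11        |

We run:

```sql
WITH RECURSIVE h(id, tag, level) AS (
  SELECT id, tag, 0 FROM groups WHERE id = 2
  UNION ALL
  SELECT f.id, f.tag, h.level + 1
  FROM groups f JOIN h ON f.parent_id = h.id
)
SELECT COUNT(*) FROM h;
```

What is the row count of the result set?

8

Base: id=2 (lam) at level 0.
Iteration 1: rows with parent_id in {2} -> omicron (id 3, level 1), eps (id 4, level 1), ups (id 10, level 1).
Iteration 2: rows with parent_id in {3,4,10} -> rho (id 5, level 2), pi (id 6, level 2).
Iteration 3: rows with parent_id in {5,6} -> zeta (id 7, level 3), sigma (id 8, level 3).
Iteration 4: no rows with parent_id in {7,8}; recursion stops.
Total rows emitted: 8.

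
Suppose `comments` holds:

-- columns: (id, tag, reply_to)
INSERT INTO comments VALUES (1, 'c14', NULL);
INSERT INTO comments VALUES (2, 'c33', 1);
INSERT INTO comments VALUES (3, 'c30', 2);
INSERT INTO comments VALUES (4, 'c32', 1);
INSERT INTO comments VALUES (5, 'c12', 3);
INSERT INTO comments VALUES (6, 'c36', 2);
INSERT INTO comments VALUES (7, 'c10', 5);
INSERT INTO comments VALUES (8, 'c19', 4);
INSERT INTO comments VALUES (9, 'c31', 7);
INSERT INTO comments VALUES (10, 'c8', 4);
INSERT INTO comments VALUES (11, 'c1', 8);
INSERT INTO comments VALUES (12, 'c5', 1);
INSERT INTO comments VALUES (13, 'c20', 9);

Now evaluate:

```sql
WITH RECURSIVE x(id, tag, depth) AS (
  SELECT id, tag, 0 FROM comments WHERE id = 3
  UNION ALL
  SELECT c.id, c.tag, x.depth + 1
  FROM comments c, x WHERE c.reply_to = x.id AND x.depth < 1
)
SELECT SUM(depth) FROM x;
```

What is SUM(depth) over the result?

1

Base: id=3 (c30) at depth 0.
Iteration 1: rows with reply_to in {3} -> c12 (id 5, depth 1).
Iteration 2: depth < 1 fails for all current rows; recursion stops.
SUM(depth) = 0 + 1 = 1.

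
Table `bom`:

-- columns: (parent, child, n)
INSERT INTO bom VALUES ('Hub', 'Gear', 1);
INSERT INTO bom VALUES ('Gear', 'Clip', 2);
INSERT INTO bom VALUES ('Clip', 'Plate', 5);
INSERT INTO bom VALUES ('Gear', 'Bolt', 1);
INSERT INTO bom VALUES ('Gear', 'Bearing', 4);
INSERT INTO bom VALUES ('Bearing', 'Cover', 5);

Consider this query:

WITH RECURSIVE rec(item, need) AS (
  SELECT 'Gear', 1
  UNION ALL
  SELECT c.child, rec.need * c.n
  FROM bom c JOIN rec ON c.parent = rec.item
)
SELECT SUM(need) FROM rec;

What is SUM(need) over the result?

Base: (Gear, need=1).
Iteration 1: components of {Gear} -> Bearing = 1*4 = 4, Bolt = 1*1 = 1, Clip = 1*2 = 2.
Iteration 2: components of {Bearing,Bolt,Clip} -> Cover = 4*5 = 20, Plate = 2*5 = 10.
Iteration 3: no further components; recursion stops.
SUM(need) = 1 + 1 + 2 + 4 + 10 + 20 = 38.

38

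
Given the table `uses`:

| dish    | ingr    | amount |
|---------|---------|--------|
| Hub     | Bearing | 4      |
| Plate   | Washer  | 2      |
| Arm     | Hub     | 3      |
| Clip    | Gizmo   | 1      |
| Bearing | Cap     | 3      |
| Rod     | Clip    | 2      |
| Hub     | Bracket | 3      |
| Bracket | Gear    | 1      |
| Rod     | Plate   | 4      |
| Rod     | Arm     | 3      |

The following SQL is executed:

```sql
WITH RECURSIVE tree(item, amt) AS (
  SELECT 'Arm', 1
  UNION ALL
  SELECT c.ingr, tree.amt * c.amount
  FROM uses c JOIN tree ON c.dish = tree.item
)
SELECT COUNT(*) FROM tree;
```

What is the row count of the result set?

Base: (Arm, amt=1).
Iteration 1: components of {Arm} -> Hub = 1*3 = 3.
Iteration 2: components of {Hub} -> Bearing = 3*4 = 12, Bracket = 3*3 = 9.
Iteration 3: components of {Bearing,Bracket} -> Cap = 12*3 = 36, Gear = 9*1 = 9.
Iteration 4: no further components; recursion stops.
Total rows emitted: 6.

6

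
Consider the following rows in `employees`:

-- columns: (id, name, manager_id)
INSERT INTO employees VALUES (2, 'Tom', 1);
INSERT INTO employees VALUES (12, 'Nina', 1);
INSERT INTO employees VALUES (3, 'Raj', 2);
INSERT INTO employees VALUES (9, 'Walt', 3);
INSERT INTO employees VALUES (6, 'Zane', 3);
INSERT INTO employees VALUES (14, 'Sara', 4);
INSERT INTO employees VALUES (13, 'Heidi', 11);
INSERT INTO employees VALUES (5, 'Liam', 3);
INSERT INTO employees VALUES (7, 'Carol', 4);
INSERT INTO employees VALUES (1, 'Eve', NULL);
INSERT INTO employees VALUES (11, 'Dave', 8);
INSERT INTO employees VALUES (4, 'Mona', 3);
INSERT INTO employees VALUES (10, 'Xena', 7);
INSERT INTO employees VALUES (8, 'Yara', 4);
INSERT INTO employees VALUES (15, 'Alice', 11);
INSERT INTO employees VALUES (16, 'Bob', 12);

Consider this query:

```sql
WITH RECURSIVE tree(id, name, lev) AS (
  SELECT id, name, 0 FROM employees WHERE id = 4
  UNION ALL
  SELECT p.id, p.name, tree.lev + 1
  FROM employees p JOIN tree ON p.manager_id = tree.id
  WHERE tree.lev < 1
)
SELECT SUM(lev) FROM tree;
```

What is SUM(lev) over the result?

Base: id=4 (Mona) at lev 0.
Iteration 1: rows with manager_id in {4} -> Carol (id 7, lev 1), Yara (id 8, lev 1), Sara (id 14, lev 1).
Iteration 2: lev < 1 fails for all current rows; recursion stops.
SUM(lev) = 0 + 1 + 1 + 1 = 3.

3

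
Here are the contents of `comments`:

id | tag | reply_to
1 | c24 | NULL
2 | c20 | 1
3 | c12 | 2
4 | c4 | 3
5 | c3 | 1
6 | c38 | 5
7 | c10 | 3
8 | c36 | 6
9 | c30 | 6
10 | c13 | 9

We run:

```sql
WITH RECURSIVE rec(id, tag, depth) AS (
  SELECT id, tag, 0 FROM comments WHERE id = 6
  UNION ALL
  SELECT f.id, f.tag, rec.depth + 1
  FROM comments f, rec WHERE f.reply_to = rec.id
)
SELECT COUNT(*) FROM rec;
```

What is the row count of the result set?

4

Base: id=6 (c38) at depth 0.
Iteration 1: rows with reply_to in {6} -> c36 (id 8, depth 1), c30 (id 9, depth 1).
Iteration 2: rows with reply_to in {8,9} -> c13 (id 10, depth 2).
Iteration 3: no rows with reply_to in {10}; recursion stops.
Total rows emitted: 4.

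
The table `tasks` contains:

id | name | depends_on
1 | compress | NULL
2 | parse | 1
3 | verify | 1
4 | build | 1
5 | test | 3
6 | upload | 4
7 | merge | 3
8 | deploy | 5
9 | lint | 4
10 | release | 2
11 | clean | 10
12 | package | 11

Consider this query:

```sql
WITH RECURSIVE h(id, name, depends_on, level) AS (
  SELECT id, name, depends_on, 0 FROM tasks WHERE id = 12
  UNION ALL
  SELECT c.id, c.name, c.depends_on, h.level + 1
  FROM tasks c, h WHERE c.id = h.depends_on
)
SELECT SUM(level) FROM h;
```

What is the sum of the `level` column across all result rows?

10

Base: id=12 (package), depends_on=11, level 0.
Iteration 1: join on id=11 -> clean (id 11, depends_on=10, level 1).
Iteration 2: join on id=10 -> release (id 10, depends_on=2, level 2).
Iteration 3: join on id=2 -> parse (id 2, depends_on=1, level 3).
Iteration 4: join on id=1 -> compress (id 1, depends_on=NULL, level 4).
Iteration 5: depends_on is NULL; no match; recursion stops.
SUM(level) = 0 + 1 + 2 + 3 + 4 = 10.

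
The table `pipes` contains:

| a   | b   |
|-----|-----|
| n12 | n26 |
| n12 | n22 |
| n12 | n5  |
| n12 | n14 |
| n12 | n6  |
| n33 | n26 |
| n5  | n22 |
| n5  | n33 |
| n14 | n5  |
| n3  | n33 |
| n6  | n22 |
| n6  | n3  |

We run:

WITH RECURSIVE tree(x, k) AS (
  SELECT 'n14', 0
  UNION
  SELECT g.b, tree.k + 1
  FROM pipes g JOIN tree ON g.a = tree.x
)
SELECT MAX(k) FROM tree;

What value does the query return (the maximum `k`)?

3

Base: (n14, k=0).
Iteration 1: edges from {n14} -> (n5, k=1).
Iteration 2: edges from {n5} -> (n22, k=2), (n33, k=2).
Iteration 3: edges from {n22,n33} -> (n26, k=3).
Iteration 4: no outgoing edges from {n26}; recursion stops.
k values: 0, 1, 2, 2, 3; the maximum is 3.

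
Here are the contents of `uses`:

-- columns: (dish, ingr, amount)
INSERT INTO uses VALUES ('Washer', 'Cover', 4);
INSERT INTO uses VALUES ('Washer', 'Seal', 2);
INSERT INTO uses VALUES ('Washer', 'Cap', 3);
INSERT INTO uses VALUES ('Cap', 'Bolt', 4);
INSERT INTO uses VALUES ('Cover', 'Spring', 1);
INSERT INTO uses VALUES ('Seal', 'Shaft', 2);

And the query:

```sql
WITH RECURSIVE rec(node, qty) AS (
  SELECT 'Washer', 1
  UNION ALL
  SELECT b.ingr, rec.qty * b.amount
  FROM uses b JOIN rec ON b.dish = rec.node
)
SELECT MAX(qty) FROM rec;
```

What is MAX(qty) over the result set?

12

Base: (Washer, qty=1).
Iteration 1: components of {Washer} -> Cap = 1*3 = 3, Cover = 1*4 = 4, Seal = 1*2 = 2.
Iteration 2: components of {Cap,Cover,Seal} -> Bolt = 3*4 = 12, Shaft = 2*2 = 4, Spring = 4*1 = 4.
Iteration 3: no further components; recursion stops.
qty values: 1, 4, 2, 3, 4, 4, 12; the maximum is 12.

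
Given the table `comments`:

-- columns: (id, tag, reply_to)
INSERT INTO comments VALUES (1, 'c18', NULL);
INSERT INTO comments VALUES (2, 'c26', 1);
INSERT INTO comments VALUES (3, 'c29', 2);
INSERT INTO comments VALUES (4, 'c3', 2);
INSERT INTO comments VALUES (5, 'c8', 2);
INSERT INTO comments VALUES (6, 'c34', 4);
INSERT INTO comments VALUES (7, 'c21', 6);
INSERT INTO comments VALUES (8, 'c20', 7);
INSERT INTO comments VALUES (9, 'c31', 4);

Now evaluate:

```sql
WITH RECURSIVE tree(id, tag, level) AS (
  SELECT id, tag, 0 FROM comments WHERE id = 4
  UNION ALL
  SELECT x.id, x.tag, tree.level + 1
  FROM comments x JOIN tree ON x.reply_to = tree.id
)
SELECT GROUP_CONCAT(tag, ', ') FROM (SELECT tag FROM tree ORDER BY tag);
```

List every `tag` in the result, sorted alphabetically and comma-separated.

Base: id=4 (c3) at level 0.
Iteration 1: rows with reply_to in {4} -> c34 (id 6, level 1), c31 (id 9, level 1).
Iteration 2: rows with reply_to in {6,9} -> c21 (id 7, level 2).
Iteration 3: rows with reply_to in {7} -> c20 (id 8, level 3).
Iteration 4: no rows with reply_to in {8}; recursion stops.

c20, c21, c3, c31, c34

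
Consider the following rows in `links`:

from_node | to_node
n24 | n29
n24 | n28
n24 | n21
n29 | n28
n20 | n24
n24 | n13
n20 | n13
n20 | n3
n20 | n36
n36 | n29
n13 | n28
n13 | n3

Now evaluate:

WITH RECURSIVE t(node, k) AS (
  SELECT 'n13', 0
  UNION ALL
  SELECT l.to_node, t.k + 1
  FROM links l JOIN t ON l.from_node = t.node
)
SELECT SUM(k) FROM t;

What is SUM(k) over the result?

2

Base: (n13, k=0).
Iteration 1: edges from {n13} -> (n28, k=1), (n3, k=1).
Iteration 2: no outgoing edges from {n28,n3}; recursion stops.
SUM(k) = 0 + 1 + 1 = 2.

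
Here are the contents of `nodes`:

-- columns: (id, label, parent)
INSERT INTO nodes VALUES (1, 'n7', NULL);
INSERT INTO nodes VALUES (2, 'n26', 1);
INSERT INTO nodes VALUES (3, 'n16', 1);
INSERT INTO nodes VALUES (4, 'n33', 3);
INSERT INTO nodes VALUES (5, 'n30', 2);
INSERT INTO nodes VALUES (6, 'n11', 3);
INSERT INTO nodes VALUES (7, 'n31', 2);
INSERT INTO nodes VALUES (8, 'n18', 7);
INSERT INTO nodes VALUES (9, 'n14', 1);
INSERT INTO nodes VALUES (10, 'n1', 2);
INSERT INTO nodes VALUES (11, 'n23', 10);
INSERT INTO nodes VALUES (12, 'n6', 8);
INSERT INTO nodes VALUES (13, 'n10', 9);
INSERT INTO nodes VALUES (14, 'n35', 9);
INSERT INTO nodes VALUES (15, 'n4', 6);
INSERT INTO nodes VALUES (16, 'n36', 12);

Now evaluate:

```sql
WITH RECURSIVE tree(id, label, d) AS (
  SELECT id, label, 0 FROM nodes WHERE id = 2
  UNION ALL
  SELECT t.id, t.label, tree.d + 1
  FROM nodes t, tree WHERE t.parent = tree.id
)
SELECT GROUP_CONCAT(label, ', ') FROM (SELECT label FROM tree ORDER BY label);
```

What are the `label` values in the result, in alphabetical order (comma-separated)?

Base: id=2 (n26) at d 0.
Iteration 1: rows with parent in {2} -> n30 (id 5, d 1), n31 (id 7, d 1), n1 (id 10, d 1).
Iteration 2: rows with parent in {5,7,10} -> n18 (id 8, d 2), n23 (id 11, d 2).
Iteration 3: rows with parent in {8,11} -> n6 (id 12, d 3).
Iteration 4: rows with parent in {12} -> n36 (id 16, d 4).
Iteration 5: no rows with parent in {16}; recursion stops.

n1, n18, n23, n26, n30, n31, n36, n6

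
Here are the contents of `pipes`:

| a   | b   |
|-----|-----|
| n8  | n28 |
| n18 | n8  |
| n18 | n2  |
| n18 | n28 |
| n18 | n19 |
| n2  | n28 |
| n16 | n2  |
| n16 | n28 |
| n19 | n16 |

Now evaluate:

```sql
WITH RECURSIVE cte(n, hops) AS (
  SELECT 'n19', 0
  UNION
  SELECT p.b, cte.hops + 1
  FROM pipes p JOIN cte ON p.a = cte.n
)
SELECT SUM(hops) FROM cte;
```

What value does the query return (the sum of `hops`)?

Base: (n19, hops=0).
Iteration 1: edges from {n19} -> (n16, hops=1).
Iteration 2: edges from {n16} -> (n2, hops=2), (n28, hops=2).
Iteration 3: edges from {n2,n28} -> (n28, hops=3).
Iteration 4: no outgoing edges from {n28}; recursion stops.
SUM(hops) = 0 + 1 + 2 + 2 + 3 = 8.

8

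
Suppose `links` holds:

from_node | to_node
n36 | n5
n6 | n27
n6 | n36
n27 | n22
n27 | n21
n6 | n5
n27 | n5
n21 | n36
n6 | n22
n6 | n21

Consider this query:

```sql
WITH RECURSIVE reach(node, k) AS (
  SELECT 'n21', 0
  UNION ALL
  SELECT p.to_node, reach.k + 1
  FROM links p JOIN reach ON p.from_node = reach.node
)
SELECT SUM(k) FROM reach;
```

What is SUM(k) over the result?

3

Base: (n21, k=0).
Iteration 1: edges from {n21} -> (n36, k=1).
Iteration 2: edges from {n36} -> (n5, k=2).
Iteration 3: no outgoing edges from {n5}; recursion stops.
SUM(k) = 0 + 1 + 2 = 3.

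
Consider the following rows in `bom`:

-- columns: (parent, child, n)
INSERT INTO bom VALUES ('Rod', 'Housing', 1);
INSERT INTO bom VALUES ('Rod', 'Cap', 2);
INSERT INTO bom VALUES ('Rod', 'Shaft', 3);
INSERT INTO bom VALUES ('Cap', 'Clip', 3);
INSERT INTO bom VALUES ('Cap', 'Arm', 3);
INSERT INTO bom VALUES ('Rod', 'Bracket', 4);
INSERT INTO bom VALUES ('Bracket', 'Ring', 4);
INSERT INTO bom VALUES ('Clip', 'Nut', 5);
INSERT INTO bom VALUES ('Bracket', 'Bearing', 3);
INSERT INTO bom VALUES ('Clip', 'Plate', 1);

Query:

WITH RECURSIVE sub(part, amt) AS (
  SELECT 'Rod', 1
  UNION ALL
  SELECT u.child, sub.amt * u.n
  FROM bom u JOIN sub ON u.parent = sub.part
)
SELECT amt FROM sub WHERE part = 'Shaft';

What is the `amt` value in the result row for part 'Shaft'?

3

Base: (Rod, amt=1).
Iteration 1: components of {Rod} -> Bracket = 1*4 = 4, Cap = 1*2 = 2, Housing = 1*1 = 1, Shaft = 1*3 = 3.
Iteration 2: components of {Bracket,Cap,Housing,Shaft} -> Arm = 2*3 = 6, Bearing = 4*3 = 12, Clip = 2*3 = 6, Ring = 4*4 = 16.
Iteration 3: components of {Arm,Bearing,Clip,Ring} -> Nut = 6*5 = 30, Plate = 6*1 = 6.
Iteration 4: no further components; recursion stops.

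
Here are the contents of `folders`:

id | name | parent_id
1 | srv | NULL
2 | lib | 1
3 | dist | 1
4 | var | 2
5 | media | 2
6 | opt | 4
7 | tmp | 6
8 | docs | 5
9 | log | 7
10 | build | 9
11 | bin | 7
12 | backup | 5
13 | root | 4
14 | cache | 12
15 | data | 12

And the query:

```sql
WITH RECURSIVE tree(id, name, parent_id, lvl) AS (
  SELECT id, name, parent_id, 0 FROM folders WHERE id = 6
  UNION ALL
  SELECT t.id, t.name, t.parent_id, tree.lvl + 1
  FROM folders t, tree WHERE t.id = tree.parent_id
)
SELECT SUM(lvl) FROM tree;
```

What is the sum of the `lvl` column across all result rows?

6

Base: id=6 (opt), parent_id=4, lvl 0.
Iteration 1: join on id=4 -> var (id 4, parent_id=2, lvl 1).
Iteration 2: join on id=2 -> lib (id 2, parent_id=1, lvl 2).
Iteration 3: join on id=1 -> srv (id 1, parent_id=NULL, lvl 3).
Iteration 4: parent_id is NULL; no match; recursion stops.
SUM(lvl) = 0 + 1 + 2 + 3 = 6.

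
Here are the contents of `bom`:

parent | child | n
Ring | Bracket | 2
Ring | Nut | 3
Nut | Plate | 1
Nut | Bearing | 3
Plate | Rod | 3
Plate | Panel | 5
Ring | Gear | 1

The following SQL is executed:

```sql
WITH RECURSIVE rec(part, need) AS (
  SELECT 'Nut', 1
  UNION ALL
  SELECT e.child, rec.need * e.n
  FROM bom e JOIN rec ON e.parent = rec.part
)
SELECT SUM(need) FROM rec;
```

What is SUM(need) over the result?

13

Base: (Nut, need=1).
Iteration 1: components of {Nut} -> Bearing = 1*3 = 3, Plate = 1*1 = 1.
Iteration 2: components of {Bearing,Plate} -> Panel = 1*5 = 5, Rod = 1*3 = 3.
Iteration 3: no further components; recursion stops.
SUM(need) = 1 + 1 + 3 + 3 + 5 = 13.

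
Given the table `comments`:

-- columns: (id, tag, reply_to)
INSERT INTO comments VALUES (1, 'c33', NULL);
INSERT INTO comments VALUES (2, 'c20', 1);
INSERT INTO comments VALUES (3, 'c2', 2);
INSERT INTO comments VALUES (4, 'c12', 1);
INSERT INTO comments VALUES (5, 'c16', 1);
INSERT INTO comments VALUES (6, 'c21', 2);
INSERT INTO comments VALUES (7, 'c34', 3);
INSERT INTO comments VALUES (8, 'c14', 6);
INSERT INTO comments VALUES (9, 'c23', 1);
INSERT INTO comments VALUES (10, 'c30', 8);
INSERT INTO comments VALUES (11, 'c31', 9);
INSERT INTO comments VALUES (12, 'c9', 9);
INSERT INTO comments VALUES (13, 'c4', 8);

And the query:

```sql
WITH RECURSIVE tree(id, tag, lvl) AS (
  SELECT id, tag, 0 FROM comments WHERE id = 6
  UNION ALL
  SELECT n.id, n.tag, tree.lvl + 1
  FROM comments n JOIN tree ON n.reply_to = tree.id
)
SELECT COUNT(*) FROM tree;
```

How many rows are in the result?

4

Base: id=6 (c21) at lvl 0.
Iteration 1: rows with reply_to in {6} -> c14 (id 8, lvl 1).
Iteration 2: rows with reply_to in {8} -> c30 (id 10, lvl 2), c4 (id 13, lvl 2).
Iteration 3: no rows with reply_to in {10,13}; recursion stops.
Total rows emitted: 4.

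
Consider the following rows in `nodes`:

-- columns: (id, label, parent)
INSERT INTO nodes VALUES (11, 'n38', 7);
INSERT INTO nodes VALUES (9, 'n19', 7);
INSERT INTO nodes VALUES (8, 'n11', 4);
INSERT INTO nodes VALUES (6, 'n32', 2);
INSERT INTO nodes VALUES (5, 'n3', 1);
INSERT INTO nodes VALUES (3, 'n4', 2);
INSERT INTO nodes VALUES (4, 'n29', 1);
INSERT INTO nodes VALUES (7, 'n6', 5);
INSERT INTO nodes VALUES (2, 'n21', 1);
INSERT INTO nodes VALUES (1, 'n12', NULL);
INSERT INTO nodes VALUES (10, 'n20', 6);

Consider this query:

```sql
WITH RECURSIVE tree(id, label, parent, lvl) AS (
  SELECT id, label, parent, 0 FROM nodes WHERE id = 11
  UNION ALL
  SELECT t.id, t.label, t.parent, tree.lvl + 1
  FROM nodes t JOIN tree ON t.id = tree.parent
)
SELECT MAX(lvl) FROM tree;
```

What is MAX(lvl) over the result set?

Base: id=11 (n38), parent=7, lvl 0.
Iteration 1: join on id=7 -> n6 (id 7, parent=5, lvl 1).
Iteration 2: join on id=5 -> n3 (id 5, parent=1, lvl 2).
Iteration 3: join on id=1 -> n12 (id 1, parent=NULL, lvl 3).
Iteration 4: parent is NULL; no match; recursion stops.
lvl values: 0, 1, 2, 3; the maximum is 3.

3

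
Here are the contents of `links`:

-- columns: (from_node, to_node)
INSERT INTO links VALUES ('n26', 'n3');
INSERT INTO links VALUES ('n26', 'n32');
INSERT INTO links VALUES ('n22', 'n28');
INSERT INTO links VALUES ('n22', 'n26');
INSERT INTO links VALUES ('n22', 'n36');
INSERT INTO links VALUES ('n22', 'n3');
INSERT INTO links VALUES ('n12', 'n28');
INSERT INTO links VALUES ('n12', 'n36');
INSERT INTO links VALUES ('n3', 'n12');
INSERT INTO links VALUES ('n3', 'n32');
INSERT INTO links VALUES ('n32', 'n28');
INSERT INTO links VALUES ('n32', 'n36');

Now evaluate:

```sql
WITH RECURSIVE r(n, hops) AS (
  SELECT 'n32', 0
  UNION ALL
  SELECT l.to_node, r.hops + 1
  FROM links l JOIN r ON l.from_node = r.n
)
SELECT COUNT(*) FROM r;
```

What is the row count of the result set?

3

Base: (n32, hops=0).
Iteration 1: edges from {n32} -> (n28, hops=1), (n36, hops=1).
Iteration 2: no outgoing edges from {n28,n36}; recursion stops.
Total rows emitted: 3.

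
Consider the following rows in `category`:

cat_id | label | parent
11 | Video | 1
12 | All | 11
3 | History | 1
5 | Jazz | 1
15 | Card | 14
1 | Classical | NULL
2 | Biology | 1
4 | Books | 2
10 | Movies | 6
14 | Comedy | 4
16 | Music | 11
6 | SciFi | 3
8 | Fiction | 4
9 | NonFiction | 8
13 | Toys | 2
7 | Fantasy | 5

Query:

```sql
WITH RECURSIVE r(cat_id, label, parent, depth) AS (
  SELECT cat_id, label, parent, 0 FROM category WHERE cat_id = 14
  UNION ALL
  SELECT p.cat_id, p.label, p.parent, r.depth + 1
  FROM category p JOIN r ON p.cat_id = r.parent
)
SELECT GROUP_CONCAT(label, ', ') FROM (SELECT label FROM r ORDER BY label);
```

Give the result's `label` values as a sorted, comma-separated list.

Biology, Books, Classical, Comedy

Base: cat_id=14 (Comedy), parent=4, depth 0.
Iteration 1: join on cat_id=4 -> Books (id 4, parent=2, depth 1).
Iteration 2: join on cat_id=2 -> Biology (id 2, parent=1, depth 2).
Iteration 3: join on cat_id=1 -> Classical (id 1, parent=NULL, depth 3).
Iteration 4: parent is NULL; no match; recursion stops.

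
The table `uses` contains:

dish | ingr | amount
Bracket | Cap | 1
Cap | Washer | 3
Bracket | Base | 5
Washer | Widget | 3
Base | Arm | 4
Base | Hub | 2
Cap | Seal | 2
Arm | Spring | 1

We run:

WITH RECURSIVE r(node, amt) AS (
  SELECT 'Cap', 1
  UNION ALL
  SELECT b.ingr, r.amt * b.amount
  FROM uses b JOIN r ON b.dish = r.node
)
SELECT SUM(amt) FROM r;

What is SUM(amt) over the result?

15

Base: (Cap, amt=1).
Iteration 1: components of {Cap} -> Seal = 1*2 = 2, Washer = 1*3 = 3.
Iteration 2: components of {Seal,Washer} -> Widget = 3*3 = 9.
Iteration 3: no further components; recursion stops.
SUM(amt) = 1 + 3 + 2 + 9 = 15.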